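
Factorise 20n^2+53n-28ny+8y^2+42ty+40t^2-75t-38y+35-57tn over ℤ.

Group: 8t(5t-4n+4y-5) + (-5n+2y-7)(5t-4n+4y-5); both groups contain (5t-4n+4y-5).

(5t-4n+4y-5)(8t-5n+2y-7)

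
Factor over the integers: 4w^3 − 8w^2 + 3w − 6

(w − 2)(4w^2 + 3)

Group as (4w^3 + 3w) + (−8w^2 − 6) = w(4w^2 + 3) − 2(4w^2 + 3).
Both groups share the factor (4w^2 + 3).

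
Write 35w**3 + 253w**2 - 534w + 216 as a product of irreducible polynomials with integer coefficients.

(5w - 6)(7w - 4)(w + 9)

Trying the rational-root candidates, w = 6/5 is a root, so (5w - 6) divides it; the quotient is 7w**2 + 59w - 36.
The remaining quadratic factors as (7w - 4)(w + 9).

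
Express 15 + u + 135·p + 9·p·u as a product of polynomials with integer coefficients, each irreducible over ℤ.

Group as (9·p·u + 135·p) + (u + 15) = 9·p·(u + 15) + (u + 15).
Both groups share the factor (u + 15).

(9·p + 1)·(u + 15)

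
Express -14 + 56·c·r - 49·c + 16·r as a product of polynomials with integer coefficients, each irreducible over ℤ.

(7·c + 2)·(8·r - 7)

Group as (56·c·r - 49·c) + (16·r - 14) = 7·c·(8·r - 7) + 2·(8·r - 7).
Both groups share the factor (8·r - 7).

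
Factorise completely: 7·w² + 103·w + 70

Need a pair with product 7·70 = 490 and sum 103: that's 5 and 98.
Split the middle term: 7·w² + 5·w + 98·w + 70 = w·(7·w + 5) + 14·(7·w + 5).

(7·w + 5)·(w + 14)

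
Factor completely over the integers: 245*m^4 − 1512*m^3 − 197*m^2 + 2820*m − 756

(5*m + 7)*(7*m − 2)*(7*m − 9)*(m − 6)

By the rational root theorem, m = −7/5 is a root, giving the factor (5*m + 7) and quotient 49*m^3 − 371*m^2 + 480*m − 108.
Then m = 2/7 is a root, giving the factor (7*m − 2) and quotient 7*m^2 − 51*m + 54.
The remaining quadratic factors as (7*m − 9)(m − 6).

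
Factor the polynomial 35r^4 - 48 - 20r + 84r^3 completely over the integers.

Group as (35r^4 - 20r) + (84r^3 - 48) = 5r(7r^3 - 4) + 12(7r^3 - 4).
Both groups share the factor (7r^3 - 4).

(5r + 12)(7r^3 - 4)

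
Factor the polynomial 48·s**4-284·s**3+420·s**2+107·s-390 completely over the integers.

Trying the rational-root candidates, s = 2 is a root, giving the factor (s-2) and quotient 48·s**3-188·s**2+44·s+195.
Then s = 3/2 is a root, giving the factor (2·s-3) and quotient 24·s**2-58·s-65.
The remaining quadratic factors as (6·s+5)(4·s-13).

(2·s-3)·(4·s-13)·(6·s+5)·(s-2)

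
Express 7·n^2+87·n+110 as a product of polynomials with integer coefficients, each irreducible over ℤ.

(7·n+10)·(n+11)

Need a pair with product 7·110 = 770 and sum 87: that's 10 and 77.
Split the middle term: 7·n^2+10·n + 77·n+110 = n·(7·n+10) + 11·(7·n+10).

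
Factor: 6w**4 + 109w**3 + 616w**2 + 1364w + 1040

Trying the rational-root candidates, w = −10 is a root, giving the factor (w + 10) and quotient 6w**3 + 49w**2 + 126w + 104.
Next, w = −4 is a root, so (w + 4) divides it; the quotient is 6w**2 + 25w + 26.
The remaining quadratic factors as (w + 2)(6w + 13).

(6w + 13)(w + 10)(w + 2)(w + 4)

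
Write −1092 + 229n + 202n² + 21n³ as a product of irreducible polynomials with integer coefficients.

(3n + 13)(7n − 12)(n + 7)

Testing divisors of the constant over divisors of the leading coefficient, n = 12/7 is a root, giving the factor (7n − 12) and quotient 3n² + 34n + 91.
The remaining quadratic factors as (3n + 13)(n + 7).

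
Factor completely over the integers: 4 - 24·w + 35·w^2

Need a pair with product 35·4 = 140 and sum -24: that's -10 and -14.
Split the middle term: 35·w^2 - 10·w - 14·w + 4 = 5·w·(7·w - 2) - 2·(7·w - 2).

(5·w - 2)·(7·w - 2)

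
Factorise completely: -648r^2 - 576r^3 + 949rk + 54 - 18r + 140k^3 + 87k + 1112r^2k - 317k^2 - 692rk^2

Group: 8r(-72r^2 + 76rk - 99r - 20k^2 + 51k - 27) + (-7k - 2)(-72r^2 + 76rk - 99r - 20k^2 + 51k - 27); both groups contain (-72r^2 + 76rk - 99r - 20k^2 + 51k - 27), so (8r - 7k - 2) is a factor with cofactor -72r^2 + 76rk - 99r - 20k^2 + 51k - 27.
The cofactor groups again: -72r^2 + 76rk - 99r - 20k^2 + 51k - 27 = -9r(8r - 4k + 3) + (5k - 9)(8r - 4k + 3); both groups contain (8r - 4k + 3), giving -(9r - 5k + 9)(8r - 4k + 3).

-(8r - 4k + 3)(9r - 5k + 9)(8r - 7k - 2)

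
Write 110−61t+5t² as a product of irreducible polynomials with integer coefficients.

(5t−11)(t−10)

Need a pair with product 5·110 = 550 and sum −61: that's −50 and −11.
Split the middle term: 5t²−50t − 11t+110 = 5t(t−10) − 11(t−10).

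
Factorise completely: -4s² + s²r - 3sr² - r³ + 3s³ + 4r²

Group: s(3s² + 4sr - 4s + r² - 4r) - r(3s² + 4sr - 4s + r² - 4r); both groups contain (3s² + 4sr - 4s + r² - 4r), so (s - r) is a factor with cofactor 3s² + 4sr - 4s + r² - 4r.
The cofactor groups again: 3s² + 4sr - 4s + r² - 4r = s(3s + r - 4) + r(3s + r - 4); both groups contain (3s + r - 4), giving (s + r)(3s + r - 4).

(s - r)(3s + r - 4)(s + r)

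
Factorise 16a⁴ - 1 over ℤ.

Write as (4a²)² − (1)², then factor 4a² - 1 once more.

(2a + 1)(2a - 1)(4a² + 1)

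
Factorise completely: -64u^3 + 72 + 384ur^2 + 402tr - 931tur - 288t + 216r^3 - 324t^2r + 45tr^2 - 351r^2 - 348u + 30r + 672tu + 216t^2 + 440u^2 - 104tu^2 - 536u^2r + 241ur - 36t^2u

Group: 9t(-4tu - 36tr + 24t - 8u^2 - 75ur + 52u - 27r^2 + 54r - 24) + (8u - 8r - 3)(-4tu - 36tr + 24t - 8u^2 - 75ur + 52u - 27r^2 + 54r - 24); both groups contain (-4tu - 36tr + 24t - 8u^2 - 75ur + 52u - 27r^2 + 54r - 24), so (9t + 8u - 8r - 3) is a factor with cofactor -4tu - 36tr + 24t - 8u^2 - 75ur + 52u - 27r^2 + 54r - 24.
The cofactor groups again: -4tu - 36tr + 24t - 8u^2 - 75ur + 52u - 27r^2 + 54r - 24 = -4t(u + 9r - 6) + (-8u - 3r + 4)(u + 9r - 6); both groups contain (u + 9r - 6), giving -(4t + 8u + 3r - 4)(u + 9r - 6).

-(9t + 8u - 8r - 3)(4t + 8u + 3r - 4)(u + 9r - 6)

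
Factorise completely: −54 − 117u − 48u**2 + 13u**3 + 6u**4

(2u + 3)(3u + 2)(u + 3)(u − 3)

Among the possible rational roots, u = −3/2 is a root, giving the factor (2u + 3) and quotient 3u**3 + 2u**2 − 27u − 18.
Next, u = −2/3 is a root, giving the factor (3u + 2) and quotient u**2 − 9.
The remaining quadratic factors as (u − 3)(u + 3).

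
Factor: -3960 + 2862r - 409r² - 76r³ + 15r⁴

Among the possible rational roots, r = 11/3 is a root, giving the factor (3r - 11) and quotient 5r³ - 7r² - 162r + 360.
Next, r = 5 is a root, so (r - 5) divides it; the quotient is 5r² + 18r - 72.
The remaining quadratic factors as (5r - 12)(r + 6).

(3r - 11)(5r - 12)(r + 6)(r - 5)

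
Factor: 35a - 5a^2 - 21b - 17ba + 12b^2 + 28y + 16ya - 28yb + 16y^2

Group: 4y(4y - 4b - a + 7) + (-3b + 5a)(4y - 4b - a + 7); both groups contain (4y - 4b - a + 7).

(4y - 4b - a + 7)(4y - 3b + 5a)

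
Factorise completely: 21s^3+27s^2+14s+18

Group as (21s^3+14s) + (27s^2+18) = 7s(3s^2+2) + 9(3s^2+2).
Both groups share the factor (3s^2+2).

(7s+9)(3s^2+2)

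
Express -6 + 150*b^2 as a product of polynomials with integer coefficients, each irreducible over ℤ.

Pull out the common factor 6; 25*b^2 - 1 is a difference of squares.

6*(5*b + 1)*(5*b - 1)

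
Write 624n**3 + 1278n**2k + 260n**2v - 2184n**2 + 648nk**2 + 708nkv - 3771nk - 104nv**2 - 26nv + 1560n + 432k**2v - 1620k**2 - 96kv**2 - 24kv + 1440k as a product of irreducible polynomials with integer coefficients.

Group: 8n(78n**2 + 72nk + 52nv - 195n + 48kv - 180k) + (9k - 2v - 8)(78n**2 + 72nk + 52nv - 195n + 48kv - 180k); both groups contain (78n**2 + 72nk + 52nv - 195n + 48kv - 180k), so (8n + 9k - 2v - 8) is a factor with cofactor 78n**2 + 72nk + 52nv - 195n + 48kv - 180k.
The cofactor groups again: 78n**2 + 72nk + 52nv - 195n + 48kv - 180k = 6n(13n + 12k) + (4v - 15)(13n + 12k); both groups contain (13n + 12k), giving (6n + 4v - 15)(13n + 12k).

(13n + 12k)(6n + 4v - 15)(8n + 9k - 2v - 8)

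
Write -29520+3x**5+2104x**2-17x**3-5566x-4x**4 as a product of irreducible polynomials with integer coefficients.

(3x+8)(x+9)(x-5)(x**2-8x+82)

Among the possible rational roots, x = 5 is a root, giving the factor (x-5) and quotient 3x**4+11x**3+38x**2+2294x+5904.
Then x = -9 is a root, so (x+9) divides it; the quotient is 3x**3-16x**2+182x+656.
Then x = -8/3 is a root, giving the factor (3x+8) and quotient x**2-8x+82.
The quadratic x**2-8x+82 has discriminant -264 < 0 and is irreducible over ℤ.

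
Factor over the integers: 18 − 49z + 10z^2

(2z − 9)(5z − 2)

Need a pair with product 10·18 = 180 and sum −49: that's −4 and −45.
Split the middle term: 10z^2 − 4z − 45z + 18 = 2z(5z − 2) − 9(5z − 2).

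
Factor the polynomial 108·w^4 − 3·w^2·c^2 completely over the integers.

Every term has a factor of 3·w^2. Then 36·w^2 − c^2 = (6·w)² − (c)².

3·w^2·(6·w − c)·(6·w + c)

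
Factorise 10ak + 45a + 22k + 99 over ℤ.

Group as (10ak + 45a) + (22k + 99) = 5a(2k + 9) + 11(2k + 9).
Both groups share the factor (2k + 9).

(2k + 9)(5a + 11)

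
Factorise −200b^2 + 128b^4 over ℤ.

8b^2(4b + 5)(4b − 5)

Pull out the common factor 8b^2; 16b^2 − 25 is a difference of squares.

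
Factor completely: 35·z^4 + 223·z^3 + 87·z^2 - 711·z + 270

(5·z - 6)·(7·z - 3)·(z + 3)·(z + 5)

Trying the rational-root candidates, z = 3/7 is a root, so (7·z - 3) is a factor; dividing leaves 5·z^3 + 34·z^2 + 27·z - 90.
Next, z = -5 is a root, so (z + 5) is a factor; dividing leaves 5·z^2 + 9·z - 18.
The remaining quadratic factors as (z + 3)(5·z - 6).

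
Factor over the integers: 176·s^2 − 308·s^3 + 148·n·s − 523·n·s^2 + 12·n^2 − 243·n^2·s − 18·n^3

Group: 3·n·(−6·n^2 − 73·n·s + 4·n − 77·s^2 + 44·s) + 4·s·(−6·n^2 − 73·n·s + 4·n − 77·s^2 + 44·s); both groups contain (−6·n^2 − 73·n·s + 4·n − 77·s^2 + 44·s), so (3·n + 4·s) is a factor with cofactor −6·n^2 − 73·n·s + 4·n − 77·s^2 + 44·s.
The cofactor groups again: −6·n^2 − 73·n·s + 4·n − 77·s^2 + 44·s = −n·(6·n + 7·s − 4) − 11·s·(6·n + 7·s − 4); both groups contain (6·n + 7·s − 4), giving −(n + 11·s)·(6·n + 7·s − 4).

−(3·n + 4·s)·(6·n + 7·s − 4)·(n + 11·s)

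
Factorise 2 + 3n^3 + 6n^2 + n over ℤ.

Group as (3n^3 + n) + (6n^2 + 2) = n(3n^2 + 1) + 2(3n^2 + 1).
Both groups share the factor (3n^2 + 1).

(n + 2)(3n^2 + 1)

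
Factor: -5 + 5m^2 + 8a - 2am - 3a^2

-(3a + 5m - 5)(a - m - 1)

Group: -a(3a + 5m - 5) + (m + 1)(3a + 5m - 5); both groups contain (3a + 5m - 5).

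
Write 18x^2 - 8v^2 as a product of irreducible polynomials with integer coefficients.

2(3x - 2v)(3x + 2v)

Factor out 2, leaving 9x^2 - 4v^2, which is a difference of two squares.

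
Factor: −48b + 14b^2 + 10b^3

2b(5b − 8)(b + 3)

Pull out the common factor 2b, then factor the remaining trinomial.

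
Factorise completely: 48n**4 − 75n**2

3n**2(4n + 5)(4n − 5)

Factor out 3n**2, leaving 16n**2 − 25, which is a difference of two squares.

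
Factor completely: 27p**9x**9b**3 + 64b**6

b**3(3p**3x**3 + 4b)(9p**6x**6 - 12p**3x**3b + 16b**2)

Every term has a factor of b**3; factoring it out leaves 27p**9x**9 + 64b**3.
Recognize a sum of cubes with the parts 3p**3x**3 and 4b.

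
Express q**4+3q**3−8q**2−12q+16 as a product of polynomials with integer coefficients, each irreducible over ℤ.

By the rational root theorem, q = −2 is a root, so (q+2) is a factor; dividing leaves q**3+q**2−10q+8.
Next, q = 1 is a root, giving the factor (q−1) and quotient q**2+2q−8.
The remaining quadratic factors as (q+4)(q−2).

(q+2)(q+4)(q−1)(q−2)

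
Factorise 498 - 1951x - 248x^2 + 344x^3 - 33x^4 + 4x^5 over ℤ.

Trying the rational-root candidates, x = -2 is a root, so (x + 2) divides it; the quotient is 4x^4 - 41x^3 + 426x^2 - 1100x + 249.
Continuing, x = 3 is a root, so (x - 3) is a factor; dividing leaves 4x^3 - 29x^2 + 339x - 83.
Continuing, x = 1/4 is a root, giving the factor (4x - 1) and quotient x^2 - 7x + 83.
The quadratic x^2 - 7x + 83 has discriminant -283 < 0 and is irreducible over ℤ.

(4x - 1)(x + 2)(x - 3)(x^2 - 7x + 83)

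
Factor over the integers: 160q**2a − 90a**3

10a(4q − 3a)(4q + 3a)

Factor out 10a, leaving 16q**2 − 9a**2, which is a difference of two squares.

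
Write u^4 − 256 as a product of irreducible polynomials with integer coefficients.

Difference of squares twice: with A = u and B = 4, A⁴ − B⁴ = (A² − B²)(A² + B²), and A² − B² factors again.

(u + 4)*(u − 4)*(u^2 + 16)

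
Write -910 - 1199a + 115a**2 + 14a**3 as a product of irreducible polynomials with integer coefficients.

Trying the rational-root candidates, a = -5/7 is a root, giving the factor (7a + 5) and quotient 2a**2 + 15a - 182.
The remaining quadratic factors as (2a - 13)(a + 14).

(2a - 13)(7a + 5)(a + 14)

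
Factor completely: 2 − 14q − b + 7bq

(7q − 1)(b − 2)

Group as (7bq − b) + (−14q + 2) = b(7q − 1) − 2(7q − 1).
Both groups share the factor (7q − 1).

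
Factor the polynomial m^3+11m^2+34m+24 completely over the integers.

(m+1)(m+4)(m+6)

Trying the rational-root candidates, m = -1 is a root, giving the factor (m+1) and quotient m^2+10m+24.
The remaining quadratic factors as (m+4)(m+6).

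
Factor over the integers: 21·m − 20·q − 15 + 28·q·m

Group as (28·q·m − 20·q) + (21·m − 15) = 4·q·(7·m − 5) + 3·(7·m − 5).
Both groups share the factor (7·m − 5).

(4·q + 3)·(7·m − 5)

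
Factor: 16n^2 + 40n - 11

(4n + 11)(4n - 1)

Need a pair with product 16·(-11) = -176 and sum 40: that's 44 and -4.
Split the middle term: 16n^2 + 44n - 4n - 11 = 4n(4n + 11) - (4n + 11).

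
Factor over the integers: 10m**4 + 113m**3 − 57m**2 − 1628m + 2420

By the rational root theorem, m = −11/2 is a root, so (2m + 11) is a factor; dividing leaves 5m**3 + 29m**2 − 188m + 220.
Then m = −10 is a root, so (m + 10) divides it; the quotient is 5m**2 − 21m + 22.
The remaining quadratic factors as (m − 2)(5m − 11).

(2m + 11)(5m − 11)(m + 10)(m − 2)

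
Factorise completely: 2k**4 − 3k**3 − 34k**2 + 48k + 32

(2k + 1)(k + 4)(k − 2)(k − 4)

By the rational root theorem, k = −4 is a root, giving the factor (k + 4) and quotient 2k**3 − 11k**2 + 10k + 8.
Then k = 4 is a root, so (k − 4) divides it; the quotient is 2k**2 − 3k − 2.
The remaining quadratic factors as (2k + 1)(k − 2).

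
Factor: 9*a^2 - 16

(3*a + 4)*(3*a - 4)

Need a pair with product 9·(-16) = -144 and sum 0: that's -12 and 12.
Split the middle term: 9*a^2 - 12*a + 12*a - 16 = 3*a*(3*a - 4) + 4*(3*a - 4).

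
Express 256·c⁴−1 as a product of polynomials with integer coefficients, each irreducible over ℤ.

(4·c+1)·(4·c−1)·(16·c²+1)

Difference of squares twice: with A = 4·c and B = 1, A⁴ − B⁴ = (A² − B²)(A² + B²), and A² − B² factors again.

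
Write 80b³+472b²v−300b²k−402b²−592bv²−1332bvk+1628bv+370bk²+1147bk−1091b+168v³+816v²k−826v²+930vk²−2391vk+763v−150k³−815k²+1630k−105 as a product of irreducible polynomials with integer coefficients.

Group: b(80b²−88bv−220bk+158b+24v²+120vk−94v+150k²−235k+15) + (7v−k−7)(80b²−88bv−220bk+158b+24v²+120vk−94v+150k²−235k+15); both groups contain (80b²−88bv−220bk+158b+24v²+120vk−94v+150k²−235k+15), so (b+7v−k−7) is a factor with cofactor 80b²−88bv−220bk+158b+24v²+120vk−94v+150k²−235k+15.
The cofactor groups again: 80b²−88bv−220bk+158b+24v²+120vk−94v+150k²−235k+15 = 10b(8b−4v−10k+15) + (−6v−15k+1)(8b−4v−10k+15); both groups contain (8b−4v−10k+15), giving (10b−6v−15k+1)(8b−4v−10k+15).

(10b−6v−15k+1)(8b−4v−10k+15)(b+7v−k−7)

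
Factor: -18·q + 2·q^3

2·q·(q + 3)·(q - 3)

Pull out the common factor 2·q; q^2 - 9 is a difference of squares.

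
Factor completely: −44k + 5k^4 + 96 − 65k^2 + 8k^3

Trying the rational-root candidates, k = 1 is a root, so (k − 1) is a factor; dividing leaves 5k^3 + 13k^2 − 52k − 96.
Next, k = −4 is a root, so (k + 4) divides it; the quotient is 5k^2 − 7k − 24.
The remaining quadratic factors as (k − 3)(5k + 8).

(5k + 8)(k + 4)(k − 1)(k − 3)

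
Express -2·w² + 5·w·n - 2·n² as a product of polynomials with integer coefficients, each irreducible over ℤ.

-(w - 2·n)·(2·w - n)

Group: -w·(2·w - n) + 2·n·(2·w - n); both groups contain (2·w - n).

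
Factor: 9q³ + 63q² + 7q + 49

Group as (9q³ + 7q) + (63q² + 49) = q(9q² + 7) + 7(9q² + 7).
Both groups share the factor (9q² + 7).

(q + 7)(9q² + 7)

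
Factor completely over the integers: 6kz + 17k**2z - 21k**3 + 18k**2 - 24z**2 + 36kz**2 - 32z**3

Group: k(-21k**2 - 4kz + 18k + 32z**2 + 24z) - z(-21k**2 - 4kz + 18k + 32z**2 + 24z); both groups contain (-21k**2 - 4kz + 18k + 32z**2 + 24z), so (k - z) is a factor with cofactor -21k**2 - 4kz + 18k + 32z**2 + 24z.
The cofactor groups again: -21k**2 - 4kz + 18k + 32z**2 + 24z = -7k(3k + 4z) + (8z + 6)(3k + 4z); both groups contain (3k + 4z), giving -(7k - 8z - 6)(3k + 4z).

-(3k + 4z)(7k - 8z - 6)(k - z)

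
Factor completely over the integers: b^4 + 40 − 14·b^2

(b + 2)·(b − 2)·(b^2 − 10)

Substitute u = b^2 to get a quadratic in u, then factor.
b^2 − 10 is irreducible over ℤ (10 is not a perfect square).
b^2 − 4 is a difference of squares.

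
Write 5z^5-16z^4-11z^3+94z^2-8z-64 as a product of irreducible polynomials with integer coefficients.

By the rational root theorem, z = -4/5 is a root, giving the factor (5z+4) and quotient z^4-4z^3+z^2+18z-16.
Continuing, z = 1 is a root, so (z-1) divides it; the quotient is z^3-3z^2-2z+16.
Next, z = -2 is a root, giving the factor (z+2) and quotient z^2-5z+8.
The quadratic z^2-5z+8 has discriminant -7 < 0 and is irreducible over ℤ.

(5z+4)(z+2)(z-1)(z^2-5z+8)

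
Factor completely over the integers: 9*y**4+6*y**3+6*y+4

Group as (9*y**4+6*y) + (6*y**3+4) = 3*y*(3*y**3+2) + 2*(3*y**3+2).
Both groups share the factor (3*y**3+2).

(3*y+2)*(3*y**3+2)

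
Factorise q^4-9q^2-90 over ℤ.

Substitute u = q^2 to get a quadratic in u, then factor.
q^2+6 is irreducible over ℤ (always positive, so no real roots).
q^2-15 is irreducible over ℤ (15 is not a perfect square).

(q^2+6)(q^2-15)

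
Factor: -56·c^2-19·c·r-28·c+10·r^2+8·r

-(7·c-2·r)·(8·c+5·r+4)

Group: -7·c·(8·c+5·r+4) + 2·r·(8·c+5·r+4); both groups contain (8·c+5·r+4).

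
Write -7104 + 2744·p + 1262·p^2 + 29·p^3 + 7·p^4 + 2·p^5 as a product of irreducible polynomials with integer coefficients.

(2·p - 3)·(p + 4)·(p + 8)·(p^2 - 7·p + 74)

Testing divisors of the constant over divisors of the leading coefficient, p = -4 is a root, so (p + 4) divides it; the quotient is 2·p^4 - p^3 + 33·p^2 + 1130·p - 1776.
Continuing, p = 3/2 is a root, so (2·p - 3) is a factor; dividing leaves p^3 + p^2 + 18·p + 592.
Next, p = -8 is a root, so (p + 8) is a factor; dividing leaves p^2 - 7·p + 74.
The quadratic p^2 - 7·p + 74 has discriminant -247 < 0 and is irreducible over ℤ.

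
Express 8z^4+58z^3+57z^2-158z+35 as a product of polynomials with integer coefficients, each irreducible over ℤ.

(2z+7)(4z-1)(z+5)(z-1)

Trying the rational-root candidates, z = 1 is a root, so (z-1) divides it; the quotient is 8z^3+66z^2+123z-35.
Continuing, z = -5 is a root, so (z+5) divides it; the quotient is 8z^2+26z-7.
The remaining quadratic factors as (2z+7)(4z-1).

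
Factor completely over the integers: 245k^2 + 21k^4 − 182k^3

7k^2(3k − 5)(k − 7)

Pull out the common factor 7k^2, then factor the remaining trinomial.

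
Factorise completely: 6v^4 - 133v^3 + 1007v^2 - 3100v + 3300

Among the possible rational roots, v = 6 is a root, giving the factor (v - 6) and quotient 6v^3 - 97v^2 + 425v - 550.
Next, v = 5/2 is a root, so (2v - 5) is a factor; dividing leaves 3v^2 - 41v + 110.
The remaining quadratic factors as (3v - 11)(v - 10).

(2v - 5)(3v - 11)(v - 10)(v - 6)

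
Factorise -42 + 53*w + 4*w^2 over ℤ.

(4*w - 3)*(w + 14)

Need a pair with product 4·(-42) = -168 and sum 53: that's -3 and 56.
Split the middle term: 4*w^2 - 3*w + 56*w - 42 = w*(4*w - 3) + 14*(4*w - 3).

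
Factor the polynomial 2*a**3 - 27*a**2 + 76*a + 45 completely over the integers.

Trying the rational-root candidates, a = 9 is a root, so (a - 9) divides it; the quotient is 2*a**2 - 9*a - 5.
The remaining quadratic factors as (a - 5)(2*a + 1).

(2*a + 1)*(a - 5)*(a - 9)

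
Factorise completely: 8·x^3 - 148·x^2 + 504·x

4·x·(2·x - 9)·(x - 14)

Pull out the common factor 4·x, then factor the remaining trinomial.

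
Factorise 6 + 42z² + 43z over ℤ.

Need a pair with product 42·6 = 252 and sum 43: that's 7 and 36.
Split the middle term: 42z² + 7z + 36z + 6 = 7z(6z + 1) + 6(6z + 1).

(6z + 1)(7z + 6)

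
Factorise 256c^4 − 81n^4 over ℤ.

Difference of squares twice: with A = 4c and B = 3n, A⁴ − B⁴ = (A² − B²)(A² + B²), and A² − B² factors again.

(4c + 3n)(4c − 3n)(16c^2 + 9n^2)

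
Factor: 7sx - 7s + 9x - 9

(7s + 9)(x - 1)

Group as (7sx - 7s) + (9x - 9) = 7s(x - 1) + 9(x - 1).
Both groups share the factor (x - 1).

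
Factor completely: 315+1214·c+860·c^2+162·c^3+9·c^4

(3·c+1)·(3·c+5)·(c+7)·(c+9)

By the rational root theorem, c = -5/3 is a root, so (3·c+5) divides it; the quotient is 3·c^3+49·c^2+205·c+63.
Continuing, c = -1/3 is a root, giving the factor (3·c+1) and quotient c^2+16·c+63.
The remaining quadratic factors as (c+7)(c+9).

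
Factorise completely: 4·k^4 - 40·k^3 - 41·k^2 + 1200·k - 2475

(2·k + 11)·(2·k - 15)·(k - 3)·(k - 5)

Trying the rational-root candidates, k = -11/2 is a root, so (2·k + 11) divides it; the quotient is 2·k^3 - 31·k^2 + 150·k - 225.
Then k = 15/2 is a root, so (2·k - 15) is a factor; dividing leaves k^2 - 8·k + 15.
The remaining quadratic factors as (k - 3)(k - 5).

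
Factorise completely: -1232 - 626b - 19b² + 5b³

Trying the rational-root candidates, b = 14 is a root, so (b - 14) is a factor; dividing leaves 5b² + 51b + 88.
The remaining quadratic factors as (5b + 11)(b + 8).

(5b + 11)(b + 8)(b - 14)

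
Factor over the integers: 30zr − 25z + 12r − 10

(5z + 2)(6r − 5)

Group as (30zr − 25z) + (12r − 10) = 5z(6r − 5) + 2(6r − 5).
Both groups share the factor (6r − 5).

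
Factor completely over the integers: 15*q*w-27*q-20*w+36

(3*q-4)*(5*w-9)

Group as (15*q*w-27*q) + (-20*w+36) = 3*q*(5*w-9) - 4*(5*w-9).
Both groups share the factor (5*w-9).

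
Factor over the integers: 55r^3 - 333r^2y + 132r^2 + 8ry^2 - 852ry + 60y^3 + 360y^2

(11r - 5y)(5r + 2y + 12)(r - 6y)

Group: 11r(5r^2 - 28ry + 12r - 12y^2 - 72y) - 5y(5r^2 - 28ry + 12r - 12y^2 - 72y); both groups contain (5r^2 - 28ry + 12r - 12y^2 - 72y), so (11r - 5y) is a factor with cofactor 5r^2 - 28ry + 12r - 12y^2 - 72y.
The cofactor groups again: 5r^2 - 28ry + 12r - 12y^2 - 72y = r(5r + 2y + 12) - 6y(5r + 2y + 12); both groups contain (5r + 2y + 12), giving (r - 6y)(5r + 2y + 12).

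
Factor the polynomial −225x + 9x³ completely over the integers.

Every term has a factor of 9x. Then x² − 25 = (x)² − (5)².

9x(x + 5)(x − 5)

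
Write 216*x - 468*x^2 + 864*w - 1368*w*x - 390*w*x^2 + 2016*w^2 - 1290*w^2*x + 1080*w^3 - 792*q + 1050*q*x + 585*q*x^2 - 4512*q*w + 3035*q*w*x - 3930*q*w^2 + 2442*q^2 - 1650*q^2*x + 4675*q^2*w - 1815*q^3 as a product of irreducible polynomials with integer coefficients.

-(11*q - 12*w - 3*x)*(11*q - 9*w + 13*x - 6)*(15*q - 10*w - 12)

Group: 15*q*(-121*q^2 + 231*q*w - 110*q*x + 66*q - 108*w^2 + 129*w*x - 72*w + 39*x^2 - 18*x) + (-10*w - 12)*(-121*q^2 + 231*q*w - 110*q*x + 66*q - 108*w^2 + 129*w*x - 72*w + 39*x^2 - 18*x); both groups contain (-121*q^2 + 231*q*w - 110*q*x + 66*q - 108*w^2 + 129*w*x - 72*w + 39*x^2 - 18*x), so (15*q - 10*w - 12) is a factor with cofactor -121*q^2 + 231*q*w - 110*q*x + 66*q - 108*w^2 + 129*w*x - 72*w + 39*x^2 - 18*x.
The cofactor groups again: -121*q^2 + 231*q*w - 110*q*x + 66*q - 108*w^2 + 129*w*x - 72*w + 39*x^2 - 18*x = -11*q*(11*q - 12*w - 3*x) + (9*w - 13*x + 6)*(11*q - 12*w - 3*x); both groups contain (11*q - 12*w - 3*x), giving -(11*q - 9*w + 13*x - 6)*(11*q - 12*w - 3*x).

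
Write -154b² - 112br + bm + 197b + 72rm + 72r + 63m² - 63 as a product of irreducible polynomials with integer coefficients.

-(11b + 8r + 7m - 7)(14b - 9m - 9)

Group: -11b(14b - 9m - 9) + (-8r - 7m + 7)(14b - 9m - 9); both groups contain (14b - 9m - 9).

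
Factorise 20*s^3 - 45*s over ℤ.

Every term has a factor of 5*s. Then 4*s^2 - 9 = (2*s)² − (3)².

5*s*(2*s + 3)*(2*s - 3)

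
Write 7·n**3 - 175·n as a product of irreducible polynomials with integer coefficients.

Every term has a factor of 7·n. Then n**2 - 25 = (n)² − (5)².

7·n·(n + 5)·(n - 5)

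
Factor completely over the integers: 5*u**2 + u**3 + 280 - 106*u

(u + 14)*(u - 4)*(u - 5)

Among the possible rational roots, u = 5 is a root, so (u - 5) is a factor; dividing leaves u**2 + 10*u - 56.
The remaining quadratic factors as (u + 14)(u - 4).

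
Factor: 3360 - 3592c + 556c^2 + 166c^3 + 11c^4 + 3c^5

(3c - 4)(c + 6)(c - 2)(c^2 + c + 70)

Testing divisors of the constant over divisors of the leading coefficient, c = -6 is a root, so (c + 6) divides it; the quotient is 3c^4 - 7c^3 + 208c^2 - 692c + 560.
Next, c = 4/3 is a root, giving the factor (3c - 4) and quotient c^3 - c^2 + 68c - 140.
Then c = 2 is a root, giving the factor (c - 2) and quotient c^2 + c + 70.
The quadratic c^2 + c + 70 has discriminant -279 < 0 and is irreducible over ℤ.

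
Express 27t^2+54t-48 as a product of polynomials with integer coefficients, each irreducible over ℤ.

3(3t+8)(3t-2)

Pull out the common factor 3, then factor the remaining trinomial.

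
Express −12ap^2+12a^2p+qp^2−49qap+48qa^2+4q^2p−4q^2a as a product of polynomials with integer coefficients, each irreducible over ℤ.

−(q−12a)(a−p)(4q+p)

Group: a(−4q^2+48qa−qp+12ap) − p(−4q^2+48qa−qp+12ap); both groups contain (−4q^2+48qa−qp+12ap), so (a−p) is a factor with cofactor −4q^2+48qa−qp+12ap.
The cofactor groups again: −4q^2+48qa−qp+12ap = −4q(q−12a) − p(q−12a); both groups contain (q−12a), giving −(4q+p)(q−12a).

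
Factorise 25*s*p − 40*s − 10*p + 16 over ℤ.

Group as (25*s*p − 40*s) + (−10*p + 16) = 5*s*(5*p − 8) − 2*(5*p − 8).
Both groups share the factor (5*p − 8).

(5*p − 8)*(5*s − 2)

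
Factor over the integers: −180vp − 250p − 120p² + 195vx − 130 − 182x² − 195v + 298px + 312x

Group: −15v(12p − 13x + 13) + (−10p + 14x − 10)(12p − 13x + 13); both groups contain (12p − 13x + 13).

−(15v + 10p − 14x + 10)(12p − 13x + 13)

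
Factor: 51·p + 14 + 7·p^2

Need a pair with product 7·14 = 98 and sum 51: that's 2 and 49.
Split the middle term: 7·p^2 + 2·p + 49·p + 14 = p·(7·p + 2) + 7·(7·p + 2).

(7·p + 2)·(p + 7)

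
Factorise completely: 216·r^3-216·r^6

Factor out 216·r^3 first: what remains is -r^3+1.
Recognize a difference of cubes with the parts 1 and r.

-216·r^3·(r-1)·(r^2+r+1)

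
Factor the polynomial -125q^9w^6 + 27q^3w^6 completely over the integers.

-q^3w^6(5q^2 - 3)(25q^4 + 15q^2 + 9)

Every term has a factor of q^3w^6; factoring it out leaves -125q^6 + 27.
Recognize a difference of cubes with the parts 3 and 5q^2.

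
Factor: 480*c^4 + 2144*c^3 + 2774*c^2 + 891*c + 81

(4*c + 1)*(4*c + 9)*(5*c + 9)*(6*c + 1)

By the rational root theorem, c = -1/4 is a root, giving the factor (4*c + 1) and quotient 120*c^3 + 506*c^2 + 567*c + 81.
Next, c = -1/6 is a root, so (6*c + 1) is a factor; dividing leaves 20*c^2 + 81*c + 81.
The remaining quadratic factors as (4*c + 9)(5*c + 9).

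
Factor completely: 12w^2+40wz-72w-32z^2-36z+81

(2w+8z-9)(6w-4z-9)

Group: 6w(2w+8z-9) + (-4z-9)(2w+8z-9); both groups contain (2w+8z-9).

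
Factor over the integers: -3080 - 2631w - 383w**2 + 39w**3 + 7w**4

Testing divisors of the constant over divisors of the leading coefficient, w = -5 is a root, giving the factor (w + 5) and quotient 7w**3 + 4w**2 - 403w - 616.
Next, w = -7 is a root, so (w + 7) is a factor; dividing leaves 7w**2 - 45w - 88.
The remaining quadratic factors as (w - 8)(7w + 11).

(7w + 11)(w + 5)(w + 7)(w - 8)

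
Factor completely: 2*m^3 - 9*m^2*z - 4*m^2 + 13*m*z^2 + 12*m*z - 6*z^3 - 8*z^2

(2*m - 3*z - 4)*(m - 2*z)*(m - z)

Group: m*(2*m^2 - 7*m*z - 4*m + 6*z^2 + 8*z) - z*(2*m^2 - 7*m*z - 4*m + 6*z^2 + 8*z); both groups contain (2*m^2 - 7*m*z - 4*m + 6*z^2 + 8*z), so (m - z) is a factor with cofactor 2*m^2 - 7*m*z - 4*m + 6*z^2 + 8*z.
The cofactor groups again: 2*m^2 - 7*m*z - 4*m + 6*z^2 + 8*z = 2*m*(m - 2*z) + (-3*z - 4)*(m - 2*z); both groups contain (m - 2*z), giving (2*m - 3*z - 4)*(m - 2*z).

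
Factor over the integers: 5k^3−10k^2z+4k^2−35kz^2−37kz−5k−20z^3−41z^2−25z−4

(5k+5z+4)(k+z+1)(k−4z−1)

Group: k(5k^2+10kz+9k+5z^2+9z+4) + (−4z−1)(5k^2+10kz+9k+5z^2+9z+4); both groups contain (5k^2+10kz+9k+5z^2+9z+4), so (k−4z−1) is a factor with cofactor 5k^2+10kz+9k+5z^2+9z+4.
The cofactor groups again: 5k^2+10kz+9k+5z^2+9z+4 = k(5k+5z+4) + (z+1)(5k+5z+4); both groups contain (5k+5z+4), giving (k+z+1)(5k+5z+4).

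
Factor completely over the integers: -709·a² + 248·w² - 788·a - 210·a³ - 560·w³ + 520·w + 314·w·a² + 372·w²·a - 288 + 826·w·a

-(14·w - 10·a - 9)·(10·w - 7·a - 8)·(4·w + 3·a + 4)

Group: 4·w·(-140·w² + 198·w·a + 202·w - 70·a² - 143·a - 72) + (3·a + 4)·(-140·w² + 198·w·a + 202·w - 70·a² - 143·a - 72); both groups contain (-140·w² + 198·w·a + 202·w - 70·a² - 143·a - 72), so (4·w + 3·a + 4) is a factor with cofactor -140·w² + 198·w·a + 202·w - 70·a² - 143·a - 72.
The cofactor groups again: -140·w² + 198·w·a + 202·w - 70·a² - 143·a - 72 = -14·w·(10·w - 7·a - 8) + (10·a + 9)·(10·w - 7·a - 8); both groups contain (10·w - 7·a - 8), giving -(14·w - 10·a - 9)·(10·w - 7·a - 8).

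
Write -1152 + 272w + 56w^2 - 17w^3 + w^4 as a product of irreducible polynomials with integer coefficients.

(w + 4)(w - 4)(w - 8)(w - 9)

By the rational root theorem, w = 8 is a root, giving the factor (w - 8) and quotient w^3 - 9w^2 - 16w + 144.
Continuing, w = -4 is a root, giving the factor (w + 4) and quotient w^2 - 13w + 36.
The remaining quadratic factors as (w - 9)(w - 4).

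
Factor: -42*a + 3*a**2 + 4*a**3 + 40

(4*a - 5)*(a + 4)*(a - 2)

By the rational root theorem, a = -4 is a root, so (a + 4) is a factor; dividing leaves 4*a**2 - 13*a + 10.
The remaining quadratic factors as (4*a - 5)(a - 2).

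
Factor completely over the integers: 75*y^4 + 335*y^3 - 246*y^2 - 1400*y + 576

(3*y + 8)*(5*y - 2)*(5*y - 9)*(y + 4)

Among the possible rational roots, y = 9/5 is a root, so (5*y - 9) is a factor; dividing leaves 15*y^3 + 94*y^2 + 120*y - 64.
Next, y = -8/3 is a root, so (3*y + 8) is a factor; dividing leaves 5*y^2 + 18*y - 8.
The remaining quadratic factors as (y + 4)(5*y - 2).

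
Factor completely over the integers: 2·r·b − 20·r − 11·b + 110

(2·r − 11)·(b − 10)

Group as (2·r·b − 20·r) + (−11·b + 110) = 2·r·(b − 10) − 11·(b − 10).
Both groups share the factor (b − 10).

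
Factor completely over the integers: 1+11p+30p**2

Need a pair with product 30·1 = 30 and sum 11: that's 5 and 6.
Split the middle term: 30p**2+5p + 6p+1 = 5p(6p+1) + (6p+1).

(5p+1)(6p+1)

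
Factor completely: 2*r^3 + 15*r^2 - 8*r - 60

Among the possible rational roots, r = -15/2 is a root, giving the factor (2*r + 15) and quotient r^2 - 4.
The remaining quadratic factors as (r - 2)(r + 2).

(2*r + 15)*(r + 2)*(r - 2)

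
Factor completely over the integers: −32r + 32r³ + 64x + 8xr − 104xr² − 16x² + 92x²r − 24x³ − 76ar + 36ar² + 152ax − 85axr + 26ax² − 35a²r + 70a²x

(2x − r)(5a + 4x − 8r + 8)(7a − 3x + 4r + 4)

Group: 2x(35a² + 13ax − 36ar + 76a − 12x² + 40xr − 8x − 32r² + 32) − r(35a² + 13ax − 36ar + 76a − 12x² + 40xr − 8x − 32r² + 32); both groups contain (35a² + 13ax − 36ar + 76a − 12x² + 40xr − 8x − 32r² + 32), so (2x − r) is a factor with cofactor 35a² + 13ax − 36ar + 76a − 12x² + 40xr − 8x − 32r² + 32.
The cofactor groups again: 35a² + 13ax − 36ar + 76a − 12x² + 40xr − 8x − 32r² + 32 = 5a(7a − 3x + 4r + 4) + (4x − 8r + 8)(7a − 3x + 4r + 4); both groups contain (7a − 3x + 4r + 4), giving (5a + 4x − 8r + 8)(7a − 3x + 4r + 4).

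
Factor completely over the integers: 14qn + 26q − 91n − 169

Group as (14qn + 26q) + (−91n − 169) = 2q(7n + 13) − 13(7n + 13).
Both groups share the factor (7n + 13).

(2q − 13)(7n + 13)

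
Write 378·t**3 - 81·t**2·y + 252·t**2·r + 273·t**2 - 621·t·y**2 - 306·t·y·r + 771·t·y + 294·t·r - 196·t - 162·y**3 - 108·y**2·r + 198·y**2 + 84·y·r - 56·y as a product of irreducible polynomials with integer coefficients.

Group: 9·t·(42·t**2 - 51·t·y + 49·t - 18·y**2 + 14·y) + (9·y + 6·r - 4)·(42·t**2 - 51·t·y + 49·t - 18·y**2 + 14·y); both groups contain (42·t**2 - 51·t·y + 49·t - 18·y**2 + 14·y), so (9·t + 9·y + 6·r - 4) is a factor with cofactor 42·t**2 - 51·t·y + 49·t - 18·y**2 + 14·y.
The cofactor groups again: 42·t**2 - 51·t·y + 49·t - 18·y**2 + 14·y = 7·t·(6·t - 9·y + 7) + 2·y·(6·t - 9·y + 7); both groups contain (6·t - 9·y + 7), giving (7·t + 2·y)·(6·t - 9·y + 7).

(9·t + 9·y + 6·r - 4)·(6·t - 9·y + 7)·(7·t + 2·y)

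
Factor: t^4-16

(t+2)*(t-2)*(t^2+4)

Difference of squares twice: with A = t and B = 2, A⁴ − B⁴ = (A² − B²)(A² + B²), and A² − B² factors again.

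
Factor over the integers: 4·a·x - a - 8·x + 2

Group as (4·a·x - a) + (-8·x + 2) = a·(4·x - 1) - 2·(4·x - 1).
Both groups share the factor (4·x - 1).

(4·x - 1)·(a - 2)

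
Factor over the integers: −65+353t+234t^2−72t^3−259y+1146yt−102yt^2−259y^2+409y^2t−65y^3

Group: y(−65y^2+19yt−194y+12t^2−37t−65) + (−6t+1)(−65y^2+19yt−194y+12t^2−37t−65); both groups contain (−65y^2+19yt−194y+12t^2−37t−65), so (y−6t+1) is a factor with cofactor −65y^2+19yt−194y+12t^2−37t−65.
The cofactor groups again: −65y^2+19yt−194y+12t^2−37t−65 = −5y(13y+4t+5) + (3t−13)(13y+4t+5); both groups contain (13y+4t+5), giving −(5y−3t+13)(13y+4t+5).

−(5y−3t+13)(y−6t+1)(13y+4t+5)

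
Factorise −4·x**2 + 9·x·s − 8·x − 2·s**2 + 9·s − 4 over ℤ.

−(x − 2·s + 1)·(4·x − s + 4)

Group: −x·(4·x − s + 4) + (2·s − 1)·(4·x − s + 4); both groups contain (4·x − s + 4).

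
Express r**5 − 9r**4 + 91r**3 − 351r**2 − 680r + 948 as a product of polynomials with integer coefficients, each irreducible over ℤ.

By the rational root theorem, r = −2 is a root, so (r + 2) divides it; the quotient is r**4 − 11r**3 + 113r**2 − 577r + 474.
Then r = 1 is a root, so (r − 1) is a factor; dividing leaves r**3 − 10r**2 + 103r − 474.
Then r = 6 is a root, so (r − 6) divides it; the quotient is r**2 − 4r + 79.
The quadratic r**2 − 4r + 79 has discriminant −300 < 0 and is irreducible over ℤ.

(r + 2)(r − 1)(r − 6)(r**2 − 4r + 79)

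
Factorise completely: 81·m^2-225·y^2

9·(3·m+5·y)·(3·m-5·y)

Factor out 9, leaving 9·m^2-25·y^2, which is a difference of two squares.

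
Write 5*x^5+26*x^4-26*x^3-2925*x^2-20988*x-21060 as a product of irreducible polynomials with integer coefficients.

(5*x+6)*(x+6)*(x-9)*(x^2+7*x+65)

Testing divisors of the constant over divisors of the leading coefficient, x = 9 is a root, giving the factor (x-9) and quotient 5*x^4+71*x^3+613*x^2+2592*x+2340.
Next, x = -6 is a root, so (x+6) is a factor; dividing leaves 5*x^3+41*x^2+367*x+390.
Continuing, x = -6/5 is a root, giving the factor (5*x+6) and quotient x^2+7*x+65.
The quadratic x^2+7*x+65 has discriminant -211 < 0 and is irreducible over ℤ.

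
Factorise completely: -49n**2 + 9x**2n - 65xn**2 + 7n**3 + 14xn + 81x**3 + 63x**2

(9x - 7n)(9x - n + 7)(x + n)

Group: x(81x**2 - 72xn + 63x + 7n**2 - 49n) + n(81x**2 - 72xn + 63x + 7n**2 - 49n); both groups contain (81x**2 - 72xn + 63x + 7n**2 - 49n), so (x + n) is a factor with cofactor 81x**2 - 72xn + 63x + 7n**2 - 49n.
The cofactor groups again: 81x**2 - 72xn + 63x + 7n**2 - 49n = 9x(9x - 7n) + (-n + 7)(9x - 7n); both groups contain (9x - 7n), giving (9x - n + 7)(9x - 7n).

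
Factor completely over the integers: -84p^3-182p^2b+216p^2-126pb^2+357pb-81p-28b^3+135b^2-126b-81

Group: 7p(-12p^2-14pb+36p-4b^2+21b-27) + (7b+3)(-12p^2-14pb+36p-4b^2+21b-27); both groups contain (-12p^2-14pb+36p-4b^2+21b-27), so (7p+7b+3) is a factor with cofactor -12p^2-14pb+36p-4b^2+21b-27.
The cofactor groups again: -12p^2-14pb+36p-4b^2+21b-27 = -2p(6p+4b-9) + (-b+3)(6p+4b-9); both groups contain (6p+4b-9), giving -(2p+b-3)(6p+4b-9).

-(6p+4b-9)(7p+7b+3)(2p+b-3)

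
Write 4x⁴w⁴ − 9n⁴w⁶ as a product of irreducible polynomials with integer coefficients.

Pull out the common factor w⁴, leaving −9n⁴w² + 4x⁴.
Recognize a difference of squares with the parts 2x² and 3n²w.

−w⁴(3n²w + 2x²)(3n²w − 2x²)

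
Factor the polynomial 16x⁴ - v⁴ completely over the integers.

(2x)⁴ − (v)⁴ = ((2x)² − (v)²)((2x)² + (v)²); the first factor splits again, the second (4x² + v²) is irreducible.

(2x - v)(2x + v)(4x² + v²)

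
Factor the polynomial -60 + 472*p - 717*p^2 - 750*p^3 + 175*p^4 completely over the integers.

Trying the rational-root candidates, p = -6/5 is a root, giving the factor (5*p + 6) and quotient 35*p^3 - 192*p^2 + 87*p - 10.
Next, p = 5 is a root, so (p - 5) is a factor; dividing leaves 35*p^2 - 17*p + 2.
The remaining quadratic factors as (7*p - 2)(5*p - 1).

(5*p + 6)*(5*p - 1)*(7*p - 2)*(p - 5)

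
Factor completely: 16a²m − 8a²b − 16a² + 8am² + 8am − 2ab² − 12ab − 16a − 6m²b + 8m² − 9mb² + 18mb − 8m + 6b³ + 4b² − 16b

(2m − b − 2)(2a + m + 2b)(4a − 3b + 4)

Group: 2a(8am − 4ab − 8a − 6mb + 8m + 3b² + 2b − 8) + (m + 2b)(8am − 4ab − 8a − 6mb + 8m + 3b² + 2b − 8); both groups contain (8am − 4ab − 8a − 6mb + 8m + 3b² + 2b − 8), so (2a + m + 2b) is a factor with cofactor 8am − 4ab − 8a − 6mb + 8m + 3b² + 2b − 8.
The cofactor groups again: 8am − 4ab − 8a − 6mb + 8m + 3b² + 2b − 8 = 4a(2m − b − 2) + (−3b + 4)(2m − b − 2); both groups contain (2m − b − 2), giving (4a − 3b + 4)(2m − b − 2).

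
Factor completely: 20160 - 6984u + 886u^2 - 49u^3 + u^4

By the rational root theorem, u = 15 is a root, so (u - 15) divides it; the quotient is u^3 - 34u^2 + 376u - 1344.
Continuing, u = 12 is a root, so (u - 12) divides it; the quotient is u^2 - 22u + 112.
The remaining quadratic factors as (u - 14)(u - 8).

(u - 12)(u - 14)(u - 15)(u - 8)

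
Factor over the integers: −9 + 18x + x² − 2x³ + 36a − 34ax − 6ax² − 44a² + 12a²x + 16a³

Group: 4a(4a² + 2ax − 8a − 2x² − 5x + 3) + (x − 3)(4a² + 2ax − 8a − 2x² − 5x + 3); both groups contain (4a² + 2ax − 8a − 2x² − 5x + 3), so (4a + x − 3) is a factor with cofactor 4a² + 2ax − 8a − 2x² − 5x + 3.
The cofactor groups again: 4a² + 2ax − 8a − 2x² − 5x + 3 = 2a(2a + 2x − 1) + (−x − 3)(2a + 2x − 1); both groups contain (2a + 2x − 1), giving (2a − x − 3)(2a + 2x − 1).

(2a + 2x − 1)(2a − x − 3)(4a + x − 3)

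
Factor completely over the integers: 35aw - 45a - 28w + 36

Group as (35aw - 45a) + (-28w + 36) = 5a(7w - 9) - 4(7w - 9).
Both groups share the factor (7w - 9).

(5a - 4)(7w - 9)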